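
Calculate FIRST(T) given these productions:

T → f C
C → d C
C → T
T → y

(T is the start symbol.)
{ 'f', 'y' }

To compute FIRST(T), examine every production with T on the left-hand side, reading each right-hand side left to right until a non-nullable symbol is reached.

From T → f C:
  - f is a terminal: add 'f' and stop
From T → y:
  - y is a terminal: add 'y' and stop

Collecting: FIRST(T) = { 'f', 'y' }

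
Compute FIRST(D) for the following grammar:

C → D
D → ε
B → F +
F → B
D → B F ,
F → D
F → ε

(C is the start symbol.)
{ '+', ε }

FIRST sets of the other non-terminals involved (by the same procedure, iterated to a fixed point):
  FIRST(B) = { '+' }

From D → ε:
  - ε-production, so ε ∈ FIRST(D)
From D → B F ,:
  - B is a non-terminal: add FIRST(B) \ {ε} = { '+' }
    B is not nullable, so stop

Collecting: FIRST(D) = { '+', ε }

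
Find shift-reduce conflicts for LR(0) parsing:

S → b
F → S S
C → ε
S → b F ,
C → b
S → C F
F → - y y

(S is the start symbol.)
Yes — I0: [C → .] vs [C → . b]; I1: [C → .] vs [C → . b]; I3: [C → .] vs [C → . b]; I6: [C → .] vs [C → . b]

A shift-reduce conflict occurs when an LR(0) state has both:
  - a complete (reduce) item [A → α .] (dot at the end), and
  - a shift item [B → β . c γ] (dot before a terminal).

Augment with S' → S and build the canonical LR(0) collection (I0 = CLOSURE({[S' → . S]}), then GOTO on every symbol after a dot until no new states appear). It has 12 states:
  I0: { [C → . b], [C → .], [S → . C F], [S → . b F ,], [S → . b], [S' → . S] }  — shift, reduce
  I1: { [C → . b], [C → .], [F → . - y y], [F → . S S], [S → . C F], [S → . b F ,], [S → . b], [S → C . F] }  — shift, reduce
  I2: { [S' → S .] }  — accept
  I3: { [C → . b], [C → .], [C → b .], [F → . - y y], [F → . S S], [S → . C F], [S → . b F ,], [S → . b], [S → b . F ,], [S → b .] }  — shift, 3 reduces
  I4: { [F → - . y y] }  — shift
  I5: { [S → b F . ,] }  — shift
  I6: { [C → . b], [C → .], [F → S . S], [S → . C F], [S → . b F ,], [S → . b] }  — shift, reduce
  I7: { [F → S S .] }  — reduce
  I8: { [S → b F , .] }  — reduce
  I9: { [F → - y . y] }  — shift
  I10: { [F → - y y .] }  — reduce
  I11: { [S → C F .] }  — reduce

I0 contains reduce item [C → .] and shift items [C → . b], [S → . b], [S → . b F ,] — shift-reduce conflict.
I1 contains reduce item [C → .] and shift items [C → . b], [F → . - y y], [S → . b], [S → . b F ,] — shift-reduce conflict.
I3 contains reduce items [C → .], [C → b .], [S → b .] and shift items [C → . b], [F → . - y y], [S → . b], [S → . b F ,] — shift-reduce conflict.
I6 contains reduce item [C → .] and shift items [C → . b], [S → . b], [S → . b F ,] — shift-reduce conflict.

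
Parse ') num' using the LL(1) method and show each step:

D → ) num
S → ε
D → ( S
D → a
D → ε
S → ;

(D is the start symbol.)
Stack is shown with the top on the left.

Stack    Input    Action
------------------------
D $      ) num $  output D → ) num
) num $  ) num $  match ')'
num $    num $    match 'num'
$        $        accept

The string is accepted.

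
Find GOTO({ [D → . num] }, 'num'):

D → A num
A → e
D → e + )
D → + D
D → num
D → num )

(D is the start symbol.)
{ [D → num .] }

GOTO(I, 'num') = CLOSURE({ [A → αX.β] : [A → α.Xβ] ∈ I, X = 'num' })

Items with dot before 'num', with the dot advanced:
  [D → . num] → [D → num .]
Closure adds nothing (no advanced item has the dot before a non-terminal).

GOTO = { [D → num .] }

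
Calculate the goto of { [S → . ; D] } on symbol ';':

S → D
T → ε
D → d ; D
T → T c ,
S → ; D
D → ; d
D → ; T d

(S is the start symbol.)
GOTO(I, ';') = CLOSURE({ [A → αX.β] : [A → α.Xβ] ∈ I, X = ';' })

Items with dot before ';', with the dot advanced:
  [S → . ; D] → [S → ; . D]
Closure of the advanced items:
  [S → ; . D] has the dot before D: add [D → . d ; D], [D → . ; d], [D → . ; T d]

GOTO = { [D → . ; T d], [D → . ; d], [D → . d ; D], [S → ; . D] }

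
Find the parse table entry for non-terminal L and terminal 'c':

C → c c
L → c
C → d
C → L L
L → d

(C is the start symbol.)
L → c

To find M[L, 'c'], we find productions for L where 'c' is in the predict set (PREDICT(N → α) = (FIRST(α) \ {ε}) ∪ (FOLLOW(N) if α ⇒* ε)).

L → c: PREDICT = { 'c' }
  'c' is in predict set, so this production goes in M[L, 'c']
L → d: PREDICT = { 'd' }

M[L, 'c'] = L → c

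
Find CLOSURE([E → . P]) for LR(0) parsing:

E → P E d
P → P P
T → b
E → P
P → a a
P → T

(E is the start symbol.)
{ [E → . P], [P → . P P], [P → . T], [P → . a a], [T → . b] }

To compute CLOSURE, for each item [A → α.Bβ] where B is a non-terminal, add [B → .γ] for all productions B → γ; repeat for the newly added items until nothing changes.

Start with: [E → . P]
  [E → . P] has the dot before P: add [P → . P P], [P → . a a], [P → . T]
  [P → . T] has the dot before T: add [T → . b]
No further items can be added.

CLOSURE = { [E → . P], [P → . P P], [P → . T], [P → . a a], [T → . b] }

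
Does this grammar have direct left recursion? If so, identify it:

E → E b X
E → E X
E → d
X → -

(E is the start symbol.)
Yes, E is left-recursive

Direct left recursion occurs when N → N α for some non-terminal N (the right-hand side begins with the left-hand side itself).

E → E b X: LEFT RECURSIVE (starts with E)
E → E X: LEFT RECURSIVE (starts with E)
E → d: starts with d
X → -: starts with '-'

The grammar has direct left recursion on: E.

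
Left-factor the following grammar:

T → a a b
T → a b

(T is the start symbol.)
Left-factoring transforms A → αβ₁ | αβ₂ into A → αA' and A' → β₁ | β₂
(α is the longest common prefix among the alternatives). Repeat until
no nonterminal has two alternatives with a common prefix.

Round 1: T has alternatives sharing prefix 'a'. Introduce T': T → a T'
  Add: T' → a b
  Add: T' → b

No remaining common prefixes — done.

Resulting grammar:
T → a T'
T' → a b
T' → b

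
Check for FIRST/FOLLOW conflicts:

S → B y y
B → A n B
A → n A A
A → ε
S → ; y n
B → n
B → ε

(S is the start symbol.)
A FIRST/FOLLOW conflict occurs when a non-terminal N has a nullable alternative N → β (β ⇒* ε) and another alternative N → α with FIRST(α) ∩ FOLLOW(N) ≠ ∅: on such a lookahead the parser cannot decide between expanding α and letting N vanish via β.

Nullable non-terminals: A, B.
FIRST sets used below: FIRST(A) = { 'n', ε }

A: nullable alternative(s) A → ε; FOLLOW(A) = { 'n' }
  A → n A A: FIRST \ {ε} = { 'n' } — overlaps FOLLOW(A) on { 'n' }: CONFLICT
  A → ε: FIRST \ {ε} = { } — this is the only nullable alternative, skip

B: nullable alternative(s) B → ε; FOLLOW(B) = { 'y' }
  B → A n B: FIRST \ {ε} = { 'n' } — disjoint from FOLLOW(B)
  B → n: FIRST \ {ε} = { 'n' } — disjoint from FOLLOW(B)
  B → ε: FIRST \ {ε} = { } — this is the only nullable alternative, skip

S has no nullable alternative, so no FIRST/FOLLOW check is needed there.

So the grammar has 1 FIRST/FOLLOW conflict (marked CONFLICT above).

Answer: Yes. A → n A A with FOLLOW(A) on { 'n' }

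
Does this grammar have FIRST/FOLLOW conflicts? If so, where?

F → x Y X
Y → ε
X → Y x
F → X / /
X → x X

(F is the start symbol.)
Nullable non-terminals: Y.
Y has a nullable alternative but only one production, so nothing to check.

F, X have no nullable alternative, so no FIRST/FOLLOW check is needed there.

No FIRST/FOLLOW conflicts found.

Answer: No FIRST/FOLLOW conflicts.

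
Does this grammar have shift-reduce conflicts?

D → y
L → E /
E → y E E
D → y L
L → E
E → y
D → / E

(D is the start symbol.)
Yes — I3: [D → y .] vs [E → . y]; I4: [L → E .] vs [L → E . /]; I6: [E → y .] vs [E → . y]

A shift-reduce conflict occurs when an LR(0) state has both:
  - a complete (reduce) item [A → α .] (dot at the end), and
  - a shift item [B → β . c γ] (dot before a terminal).

Augment with D' → D and build the canonical LR(0) collection (I0 = CLOSURE({[D' → . D]}), then GOTO on every symbol after a dot until no new states appear). It has 11 states:
  I0: { [D → . / E], [D → . y L], [D → . y], [D' → . D] }  — shift
  I1: { [D → / . E], [E → . y E E], [E → . y] }  — shift
  I2: { [D' → D .] }  — accept
  I3: { [D → y . L], [D → y .], [E → . y E E], [E → . y], [L → . E /], [L → . E] }  — shift, reduce
  I4: { [L → E . /], [L → E .] }  — shift, reduce
  I5: { [D → y L .] }  — reduce
  I6: { [E → . y E E], [E → . y], [E → y . E E], [E → y .] }  — shift, reduce
  I7: { [E → . y E E], [E → . y], [E → y E . E] }  — shift
  I8: { [E → y E E .] }  — reduce
  I9: { [L → E / .] }  — reduce
  I10: { [D → / E .] }  — reduce

I3 contains reduce item [D → y .] and shift items [E → . y], [E → . y E E] — shift-reduce conflict.
I4 contains reduce item [L → E .] and shift item [L → E . /] — shift-reduce conflict.
I6 contains reduce item [E → y .] and shift items [E → . y], [E → . y E E] — shift-reduce conflict.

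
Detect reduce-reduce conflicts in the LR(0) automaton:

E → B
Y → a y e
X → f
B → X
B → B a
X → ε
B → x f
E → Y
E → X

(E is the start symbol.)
A reduce-reduce conflict occurs when an LR(0) state has two complete items [A → α .] and [B → β .] — both call for a reduction, and with no lookahead the parser cannot choose between them.

Augment with E' → E and build the canonical LR(0) collection (I0 = CLOSURE({[E' → . E]}), then GOTO on every symbol after a dot until no new states appear). It has 12 states:
  I0: { [B → . B a], [B → . X], [B → . x f], [E → . B], [E → . X], [E → . Y], [E' → . E], [X → . f], [X → .], [Y → . a y e] }  — shift, reduce
  I1: { [B → B . a], [E → B .] }  — shift, reduce
  I2: { [E' → E .] }  — accept
  I3: { [B → X .], [E → X .] }  — 2 reduces
  I4: { [E → Y .] }  — reduce
  I5: { [Y → a . y e] }  — shift
  I6: { [X → f .] }  — reduce
  I7: { [B → x . f] }  — shift
  I8: { [B → x f .] }  — reduce
  I9: { [Y → a y . e] }  — shift
  I10: { [Y → a y e .] }  — reduce
  I11: { [B → B a .] }  — reduce

I3 contains complete items [B → X .], [E → X .] — reduce-reduce conflict.

Answer: Yes — I3: [B → X .] vs [E → X .]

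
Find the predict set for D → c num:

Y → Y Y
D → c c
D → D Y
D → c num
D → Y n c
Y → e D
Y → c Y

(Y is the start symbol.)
PREDICT(D → c num) = (FIRST(RHS) \ {ε}) ∪ (FOLLOW(D) if ε ∈ FIRST(RHS), i.e. RHS ⇒* ε)
FIRST(c num) = { 'c' }
ε ∉ FIRST(c num), so FOLLOW(D) is not added.
PREDICT(D → c num) = { 'c' }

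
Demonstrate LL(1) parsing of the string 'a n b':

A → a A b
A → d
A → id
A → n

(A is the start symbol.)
LL(1) parsing maintains a stack (initially the start symbol over $) and the input. At each step: if the stack top is a terminal, match it against the current input token; if it is a non-terminal N, replace it with the RHS of M[N, lookahead] (the unique production whose predict set contains the lookahead).

Stack is shown with the top on the left.

Stack    Input    Action
------------------------
A $      a n b $  output A → a A b
a A b $  a n b $  match 'a'
A b $    n b $    output A → n
n b $    n b $    match 'n'
b $      b $      match 'b'
$        $        accept

The string is accepted.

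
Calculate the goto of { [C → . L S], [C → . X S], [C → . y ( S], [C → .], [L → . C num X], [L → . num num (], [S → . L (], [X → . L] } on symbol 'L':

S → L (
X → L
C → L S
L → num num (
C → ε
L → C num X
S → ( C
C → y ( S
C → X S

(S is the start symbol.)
GOTO(I, 'L') = CLOSURE({ [A → αX.β] : [A → α.Xβ] ∈ I, X = 'L' })

Items with dot before 'L', with the dot advanced:
  [C → . L S] → [C → L . S]
  [S → . L (] → [S → L . (]
  [X → . L] → [X → L .]
Closure of the advanced items:
  [C → L . S] has the dot before S: add [S → . L (], [S → . ( C]
  [S → . L (] has the dot before L: add [L → . num num (], [L → . C num X]
  [L → . C num X] has the dot before C: add [C → . L S], [C → .], [C → . y ( S], [C → . X S]
  [C → . X S] has the dot before X: add [X → . L]

GOTO = { [C → . L S], [C → . X S], [C → . y ( S], [C → .], [C → L . S], [L → . C num X], [L → . num num (], [S → . ( C], [S → . L (], [S → L . (], [X → . L], [X → L .] }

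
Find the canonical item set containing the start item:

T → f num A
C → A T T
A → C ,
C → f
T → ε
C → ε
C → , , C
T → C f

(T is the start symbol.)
First, augment the grammar with T' → T
I₀ = CLOSURE({ [T' → . T] }):
  [T' → . T] has the dot before T: add [T → . f num A], [T → .], [T → . C f]
  [T → . C f] has the dot before C: add [C → . A T T], [C → . f], [C → .], [C → . , , C]
  [C → . A T T] has the dot before A: add [A → . C ,]
No further items can be added.

I₀ = { [A → . C ,], [C → . , , C], [C → . A T T], [C → . f], [C → .], [T → . C f], [T → . f num A], [T → .], [T' → . T] }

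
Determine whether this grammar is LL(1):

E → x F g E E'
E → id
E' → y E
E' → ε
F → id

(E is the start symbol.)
No. Predict set conflict for E': { 'y' }

A grammar is LL(1) if for each non-terminal N with multiple productions, the predict sets of those productions are pairwise disjoint, where PREDICT(N → α) = (FIRST(α) \ {ε}) ∪ (FOLLOW(N) if α ⇒* ε).

Relevant sets:
  FOLLOW(E') = { $, 'y' }

For E:
  PREDICT(E → x F g E E') = { 'x' }
  PREDICT(E → id) = { 'id' }
For E':
  PREDICT(E' → y E) = { 'y' }
  PREDICT(E' → ε) = { $, 'y' }
F has a single production, so nothing to check there.

Conflict found: Predict set conflict for E': { 'y' }
The grammar is NOT LL(1).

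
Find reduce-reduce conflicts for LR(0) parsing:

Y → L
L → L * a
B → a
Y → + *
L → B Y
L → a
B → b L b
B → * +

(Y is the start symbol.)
Yes — I6: [B → a .] vs [L → a .]

Augment with Y' → Y and build the canonical LR(0) collection (I0 = CLOSURE({[Y' → . Y]}), then GOTO on every symbol after a dot until no new states appear). It has 15 states:
  I0: { [B → . * +], [B → . a], [B → . b L b], [L → . B Y], [L → . L * a], [L → . a], [Y → . + *], [Y → . L], [Y' → . Y] }  — shift
  I1: { [B → * . +] }  — shift
  I2: { [Y → + . *] }  — shift
  I3: { [B → . * +], [B → . a], [B → . b L b], [L → . B Y], [L → . L * a], [L → . a], [L → B . Y], [Y → . + *], [Y → . L] }  — shift
  I4: { [L → L . * a], [Y → L .] }  — shift, reduce
  I5: { [Y' → Y .] }  — accept
  I6: { [B → a .], [L → a .] }  — 2 reduces
  I7: { [B → . * +], [B → . a], [B → . b L b], [B → b . L b], [L → . B Y], [L → . L * a], [L → . a] }  — shift
  I8: { [B → b L . b], [L → L . * a] }  — shift
  I9: { [L → L * . a] }  — shift
  I10: { [B → b L b .] }  — reduce
  I11: { [L → L * a .] }  — reduce
  I12: { [L → B Y .] }  — reduce
  I13: { [Y → + * .] }  — reduce
  I14: { [B → * + .] }  — reduce

I6 contains complete items [B → a .], [L → a .] — reduce-reduce conflict.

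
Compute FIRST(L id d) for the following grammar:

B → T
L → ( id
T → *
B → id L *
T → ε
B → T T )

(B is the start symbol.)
FIRST sets of the non-terminals involved (from the grammar, by fixed-point iteration):
  FIRST(L) = { '(' }

To compute FIRST(L id d), process the symbols left to right:
Symbol L is a non-terminal. Add FIRST(L) \ {ε} = { '(' }
L is not nullable (ε ∉ FIRST(L)), so stop here.
FIRST(L id d) = { '(' }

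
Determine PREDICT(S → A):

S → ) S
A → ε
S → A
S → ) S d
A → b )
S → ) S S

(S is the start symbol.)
PREDICT(S → A) = (FIRST(RHS) \ {ε}) ∪ (FOLLOW(S) if ε ∈ FIRST(RHS), i.e. RHS ⇒* ε)
FIRST(A) = { 'b', ε }
FIRST(A) = { 'b', ε }
ε ∈ FIRST(A) (the right-hand side is nullable), so add FOLLOW(S) = { $, ')', 'b', 'd' }
PREDICT(S → A) = { $, ')', 'b', 'd' }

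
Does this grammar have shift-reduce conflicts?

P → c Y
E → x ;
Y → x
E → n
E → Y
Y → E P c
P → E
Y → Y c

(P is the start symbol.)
Yes — I1: [P → E .] vs [E → . n]; I3: [E → Y .] vs [Y → Y . c]; I6: [Y → x .] vs [E → x . ;]; I9: [E → Y .] vs [Y → Y . c]

A shift-reduce conflict occurs when an LR(0) state has both:
  - a complete (reduce) item [A → α .] (dot at the end), and
  - a shift item [B → β . c γ] (dot before a terminal).

Augment with P' → P and build the canonical LR(0) collection (I0 = CLOSURE({[P' → . P]}), then GOTO on every symbol after a dot until no new states appear). It has 13 states:
  I0: { [E → . Y], [E → . n], [E → . x ;], [P → . E], [P → . c Y], [P' → . P], [Y → . E P c], [Y → . Y c], [Y → . x] }  — shift
  I1: { [E → . Y], [E → . n], [E → . x ;], [P → . E], [P → . c Y], [P → E .], [Y → . E P c], [Y → . Y c], [Y → . x], [Y → E . P c] }  — shift, reduce
  I2: { [P' → P .] }  — accept
  I3: { [E → Y .], [Y → Y . c] }  — shift, reduce
  I4: { [E → . Y], [E → . n], [E → . x ;], [P → c . Y], [Y → . E P c], [Y → . Y c], [Y → . x] }  — shift
  I5: { [E → n .] }  — reduce
  I6: { [E → x . ;], [Y → x .] }  — shift, reduce
  I7: { [E → x ; .] }  — reduce
  I8: { [E → . Y], [E → . n], [E → . x ;], [P → . E], [P → . c Y], [Y → . E P c], [Y → . Y c], [Y → . x], [Y → E . P c] }  — shift
  I9: { [E → Y .], [P → c Y .], [Y → Y . c] }  — shift, 2 reduces
  I10: { [Y → Y c .] }  — reduce
  I11: { [Y → E P . c] }  — shift
  I12: { [Y → E P c .] }  — reduce

I1 contains reduce item [P → E .] and shift items [E → . n], [E → . x ;], [P → . c Y], [Y → . x] — shift-reduce conflict.
I3 contains reduce item [E → Y .] and shift item [Y → Y . c] — shift-reduce conflict.
I6 contains reduce item [Y → x .] and shift item [E → x . ;] — shift-reduce conflict.
I9 contains reduce items [E → Y .], [P → c Y .] and shift item [Y → Y . c] — shift-reduce conflict.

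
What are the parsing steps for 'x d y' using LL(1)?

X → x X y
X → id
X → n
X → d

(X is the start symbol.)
LL(1) parsing maintains a stack (initially the start symbol over $) and the input. At each step: if the stack top is a terminal, match it against the current input token; if it is a non-terminal N, replace it with the RHS of M[N, lookahead] (the unique production whose predict set contains the lookahead).

Stack is shown with the top on the left.

Stack    Input    Action
------------------------
X $      x d y $  output X → x X y
x X y $  x d y $  match 'x'
X y $    d y $    output X → d
d y $    d y $    match 'd'
y $      y $      match 'y'
$        $        accept

The string is accepted.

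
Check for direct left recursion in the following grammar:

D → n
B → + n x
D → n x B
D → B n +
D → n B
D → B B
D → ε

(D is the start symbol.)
D → n: starts with n
B → + n x: starts with '+'
D → n x B: starts with n
D → B n +: starts with B
D → n B: starts with n
D → B B: starts with B
D → ε: starts with ε

No direct left recursion found.

Answer: No direct left recursion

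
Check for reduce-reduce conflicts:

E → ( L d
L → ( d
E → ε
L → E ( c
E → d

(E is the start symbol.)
Yes — I10: [E → d .] vs [L → ( d .]

Augment with E' → E and build the canonical LR(0) collection (I0 = CLOSURE({[E' → . E]}), then GOTO on every symbol after a dot until no new states appear). It has 11 states:
  I0: { [E → . ( L d], [E → . d], [E → .], [E' → . E] }  — shift, reduce
  I1: { [E → ( . L d], [E → . ( L d], [E → . d], [E → .], [L → . ( d], [L → . E ( c] }  — shift, reduce
  I2: { [E' → E .] }  — accept
  I3: { [E → d .] }  — reduce
  I4: { [E → ( . L d], [E → . ( L d], [E → . d], [E → .], [L → ( . d], [L → . ( d], [L → . E ( c] }  — shift, reduce
  I5: { [L → E . ( c] }  — shift
  I6: { [E → ( L . d] }  — shift
  I7: { [E → ( L d .] }  — reduce
  I8: { [L → E ( . c] }  — shift
  I9: { [L → E ( c .] }  — reduce
  I10: { [E → d .], [L → ( d .] }  — 2 reduces

I10 contains complete items [E → d .], [L → ( d .] — reduce-reduce conflict.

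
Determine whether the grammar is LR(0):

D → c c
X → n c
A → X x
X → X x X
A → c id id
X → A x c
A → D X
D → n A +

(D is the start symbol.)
No. Shift-reduce conflict between [X → n c .] and [A → c . id id]

Augment with D' → D and build the canonical LR(0) collection (I0 = CLOSURE({[D' → . D]}), then GOTO on every symbol after a dot until no new states appear). It has 20 states:
  I0: { [D → . c c], [D → . n A +], [D' → . D] }  — shift
  I1: { [D' → D .] }  — accept
  I2: { [D → c . c] }  — shift
  I3: { [A → . D X], [A → . X x], [A → . c id id], [D → . c c], [D → . n A +], [D → n . A +], [X → . A x c], [X → . X x X], [X → . n c] }  — shift
  I4: { [D → n A . +], [X → A . x c] }  — shift
  I5: { [A → . D X], [A → . X x], [A → . c id id], [A → D . X], [D → . c c], [D → . n A +], [X → . A x c], [X → . X x X], [X → . n c] }  — shift
  I6: { [A → X . x], [X → X . x X] }  — shift
  I7: { [A → c . id id], [D → c . c] }  — shift
  I8: { [A → . D X], [A → . X x], [A → . c id id], [D → . c c], [D → . n A +], [D → n . A +], [X → . A x c], [X → . X x X], [X → . n c], [X → n . c] }  — shift
  I9: { [A → c . id id], [D → c . c], [X → n c .] }  — shift, reduce
  I10: { [D → c c .] }  — reduce
  I11: { [A → c id . id] }  — shift
  I12: { [A → c id id .] }  — reduce
  I13: { [A → . D X], [A → . X x], [A → . c id id], [A → X x .], [D → . c c], [D → . n A +], [X → . A x c], [X → . X x X], [X → . n c], [X → X x . X] }  — shift, reduce
  I14: { [X → A . x c] }  — shift
  I15: { [A → X . x], [X → X . x X], [X → X x X .] }  — shift, reduce
  I16: { [X → A x . c] }  — shift
  I17: { [X → A x c .] }  — reduce
  I18: { [A → D X .], [A → X . x], [X → X . x X] }  — shift, reduce
  I19: { [D → n A + .] }  — reduce

Conflict in state I9:
  Shift-reduce conflict between [X → n c .] and [A → c . id id]
So the grammar is NOT LR(0).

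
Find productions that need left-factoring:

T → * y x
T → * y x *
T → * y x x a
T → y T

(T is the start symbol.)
Left-factoring is needed when two productions for the same non-terminal
share a common prefix on the right-hand side.

Productions for T:
  T → * y x
  T → * y x *
  T → * y x x a
  T → y T

Found common prefix '* y x' in productions for T

Answer: Yes, T has productions with common prefix '* y x'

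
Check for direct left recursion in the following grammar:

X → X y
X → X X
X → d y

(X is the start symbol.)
X → X y: LEFT RECURSIVE (starts with X)
X → X X: LEFT RECURSIVE (starts with X)
X → d y: starts with d

The grammar has direct left recursion on: X.

Answer: Yes, X is left-recursive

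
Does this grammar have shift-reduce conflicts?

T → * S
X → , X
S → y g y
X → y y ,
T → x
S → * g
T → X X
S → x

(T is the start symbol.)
Augment with T' → T and build the canonical LR(0) collection (I0 = CLOSURE({[T' → . T]}), then GOTO on every symbol after a dot until no new states appear). It has 18 states:
  I0: { [T → . * S], [T → . X X], [T → . x], [T' → . T], [X → . , X], [X → . y y ,] }  — shift
  I1: { [S → . * g], [S → . x], [S → . y g y], [T → * . S] }  — shift
  I2: { [X → , . X], [X → . , X], [X → . y y ,] }  — shift
  I3: { [T' → T .] }  — accept
  I4: { [T → X . X], [X → . , X], [X → . y y ,] }  — shift
  I5: { [T → x .] }  — reduce
  I6: { [X → y . y ,] }  — shift
  I7: { [X → y y . ,] }  — shift
  I8: { [X → y y , .] }  — reduce
  I9: { [T → X X .] }  — reduce
  I10: { [X → , X .] }  — reduce
  I11: { [S → * . g] }  — shift
  I12: { [T → * S .] }  — reduce
  I13: { [S → x .] }  — reduce
  I14: { [S → y . g y] }  — shift
  I15: { [S → y g . y] }  — shift
  I16: { [S → y g y .] }  — reduce
  I17: { [S → * g .] }  — reduce

No state contains both a complete item and a shift item.

Answer: No shift-reduce conflicts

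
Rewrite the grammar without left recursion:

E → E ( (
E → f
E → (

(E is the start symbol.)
E → f E'
E → ( E'
E' → ( ( E'
E' → ε

E is directly left-recursive. The standard transformation for
  A → A α₁ | ... | A α_m | β₁ | ... | β_n
is
  A  → β₁ A' | ... | β_n A'
  A' → α₁ A' | ... | α_m A' | ε

E → f becomes E → f E'
E → ( becomes E → ( E'
E → E ( ( becomes E' → ( ( E'
Add E' → ε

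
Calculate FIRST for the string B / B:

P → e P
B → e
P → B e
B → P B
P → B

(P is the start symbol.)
{ 'e' }

FIRST sets of the non-terminals involved (from the grammar, by fixed-point iteration):
  FIRST(B) = { 'e' }

To compute FIRST(B / B), process the symbols left to right:
Symbol B is a non-terminal. Add FIRST(B) \ {ε} = { 'e' }
B is not nullable (ε ∉ FIRST(B)), so stop here.
FIRST(B / B) = { 'e' }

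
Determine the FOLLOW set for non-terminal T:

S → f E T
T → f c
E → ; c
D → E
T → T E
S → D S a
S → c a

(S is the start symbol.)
{ $, ';', 'a' }

In S → f E T: T is at the end, add FOLLOW(S)
In T → T E: T is followed by E, add FIRST(E) \ {ε} = { ';' }

The FOLLOW sets referred to above (computed the same way, to a fixed point):
  FOLLOW(S) = { $, 'a' }

Taking the union: FOLLOW(T) = { $, ';', 'a' }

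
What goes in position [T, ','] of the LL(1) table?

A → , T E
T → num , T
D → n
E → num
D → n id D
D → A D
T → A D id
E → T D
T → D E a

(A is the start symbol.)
To find M[T, ','], we find productions for T where ',' is in the predict set (PREDICT(N → α) = (FIRST(α) \ {ε}) ∪ (FOLLOW(N) if α ⇒* ε)).

Relevant sets:
  FIRST(A) = { ',' }
  FIRST(D) = { ',', 'n' }

T → num , T: PREDICT = { 'num' }
T → A D id: PREDICT = { ',' }
  ',' is in predict set, so this production goes in M[T, ',']
T → D E a: PREDICT = { ',', 'n' }
  ',' is in predict set, so this production goes in M[T, ',']

M[T, ','] = T → A D id, T → D E a  (a multiply-defined cell — the grammar is not LL(1))

Answer: T → A D id, T → D E a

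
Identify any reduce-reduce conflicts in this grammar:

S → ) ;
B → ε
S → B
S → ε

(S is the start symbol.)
Augment with S' → S and build the canonical LR(0) collection (I0 = CLOSURE({[S' → . S]}), then GOTO on every symbol after a dot until no new states appear). It has 5 states:
  I0: { [B → .], [S → . ) ;], [S → . B], [S → .], [S' → . S] }  — shift, 2 reduces
  I1: { [S → ) . ;] }  — shift
  I2: { [S → B .] }  — reduce
  I3: { [S' → S .] }  — accept
  I4: { [S → ) ; .] }  — reduce

I0 contains complete items [B → .], [S → .] — reduce-reduce conflict.

Answer: Yes — I0: [B → .] vs [S → .]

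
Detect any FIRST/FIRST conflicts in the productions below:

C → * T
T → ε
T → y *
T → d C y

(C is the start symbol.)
No FIRST/FIRST conflicts.

A FIRST/FIRST conflict occurs when two productions N → α and N → β for the same non-terminal have FIRST(α) ∩ FIRST(β) ≠ ∅ (with ε ∈ FIRST of a nullable right-hand side, so two nullable alternatives also conflict).

Productions for T:
  T → ε: FIRST = { ε }
  T → y *: FIRST = { 'y' }
  T → d C y: FIRST = { 'd' }
C has only one production, so no FIRST/FIRST conflict is possible there.

All alternatives of each non-terminal have pairwise disjoint FIRST sets.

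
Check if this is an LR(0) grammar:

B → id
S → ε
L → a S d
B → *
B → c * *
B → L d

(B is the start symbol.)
Yes, the grammar is LR(0)

A grammar is LR(0) if no state in the canonical LR(0) collection has:
  - both a shift item (dot before a terminal) and a complete item (shift-reduce conflict), or
  - two or more complete items (reduce-reduce conflict; the accept item [B' → B .] counts as a complete item here).

Augment with B' → B and build the canonical LR(0) collection (I0 = CLOSURE({[B' → . B]}), then GOTO on every symbol after a dot until no new states appear). It has 12 states:
  I0: { [B → . *], [B → . L d], [B → . c * *], [B → . id], [B' → . B], [L → . a S d] }  — shift
  I1: { [B → * .] }  — reduce
  I2: { [B' → B .] }  — accept
  I3: { [B → L . d] }  — shift
  I4: { [L → a . S d], [S → .] }  — reduce
  I5: { [B → c . * *] }  — shift
  I6: { [B → id .] }  — reduce
  I7: { [B → c * . *] }  — shift
  I8: { [B → c * * .] }  — reduce
  I9: { [L → a S . d] }  — shift
  I10: { [L → a S d .] }  — reduce
  I11: { [B → L d .] }  — reduce

Every state is either a pure shift/goto state or contains exactly one complete item and nothing to shift — no conflicts. The grammar is LR(0).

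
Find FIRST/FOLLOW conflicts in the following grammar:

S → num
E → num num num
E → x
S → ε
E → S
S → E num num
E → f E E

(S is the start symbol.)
Nullable non-terminals: E, S.
FIRST sets used below: FIRST(S) = { 'f', 'num', 'x', ε }, FIRST(E) = { 'f', 'num', 'x', ε }

E: nullable alternative(s) E → S; FOLLOW(E) = { 'f', 'num', 'x' }
  E → num num num: FIRST \ {ε} = { 'num' } — overlaps FOLLOW(E) on { 'num' }: CONFLICT
  E → x: FIRST \ {ε} = { 'x' } — overlaps FOLLOW(E) on { 'x' }: CONFLICT
  E → S: FIRST \ {ε} = { 'f', 'num', 'x' } — this is the only nullable alternative, skip
  E → f E E: FIRST \ {ε} = { 'f' } — overlaps FOLLOW(E) on { 'f' }: CONFLICT

S: nullable alternative(s) S → ε; FOLLOW(S) = { $, 'f', 'num', 'x' }
  S → num: FIRST \ {ε} = { 'num' } — overlaps FOLLOW(S) on { 'num' }: CONFLICT
  S → ε: FIRST \ {ε} = { } — this is the only nullable alternative, skip
  S → E num num: FIRST \ {ε} = { 'f', 'num', 'x' } — overlaps FOLLOW(S) on { 'f', 'num', 'x' }: CONFLICT

So the grammar has 5 FIRST/FOLLOW conflicts (marked CONFLICT above).

Answer: Yes. S → num with FOLLOW(S) on { 'num' }; S → E num num with FOLLOW(S) on { 'f', 'num', 'x' }; E → num num num with FOLLOW(E) on { 'num' }; E → x with FOLLOW(E) on { 'x' }; E → f E E with FOLLOW(E) on { 'f' }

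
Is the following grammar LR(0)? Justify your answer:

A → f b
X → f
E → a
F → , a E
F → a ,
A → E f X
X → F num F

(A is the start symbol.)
Yes, the grammar is LR(0)

A grammar is LR(0) if no state in the canonical LR(0) collection has:
  - both a shift item (dot before a terminal) and a complete item (shift-reduce conflict), or
  - two or more complete items (reduce-reduce conflict; the accept item [A' → A .] counts as a complete item here).

Augment with A' → A and build the canonical LR(0) collection (I0 = CLOSURE({[A' → . A]}), then GOTO on every symbol after a dot until no new states appear). It has 17 states:
  I0: { [A → . E f X], [A → . f b], [A' → . A], [E → . a] }  — shift
  I1: { [A' → A .] }  — accept
  I2: { [A → E . f X] }  — shift
  I3: { [E → a .] }  — reduce
  I4: { [A → f . b] }  — shift
  I5: { [A → f b .] }  — reduce
  I6: { [A → E f . X], [F → . , a E], [F → . a ,], [X → . F num F], [X → . f] }  — shift
  I7: { [F → , . a E] }  — shift
  I8: { [X → F . num F] }  — shift
  I9: { [A → E f X .] }  — reduce
  I10: { [F → a . ,] }  — shift
  I11: { [X → f .] }  — reduce
  I12: { [F → a , .] }  — reduce
  I13: { [F → . , a E], [F → . a ,], [X → F num . F] }  — shift
  I14: { [X → F num F .] }  — reduce
  I15: { [E → . a], [F → , a . E] }  — shift
  I16: { [F → , a E .] }  — reduce

Every state is either a pure shift/goto state or contains exactly one complete item and nothing to shift — no conflicts. The grammar is LR(0).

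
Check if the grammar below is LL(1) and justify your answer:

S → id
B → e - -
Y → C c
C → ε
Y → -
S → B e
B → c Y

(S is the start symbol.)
Relevant sets:
  FIRST(B) = { 'c', 'e' }
  FIRST(C) = { ε }

For S:
  PREDICT(S → id) = { 'id' }
  PREDICT(S → B e) = { 'c', 'e' }
For B:
  PREDICT(B → e '-' '-') = { 'e' }
  PREDICT(B → c Y) = { 'c' }
For Y:
  PREDICT(Y → C c) = { 'c' }
  PREDICT(Y → '-') = { '-' }
C has a single production, so nothing to check there.

All predict sets are disjoint. The grammar IS LL(1).

Answer: Yes, the grammar is LL(1).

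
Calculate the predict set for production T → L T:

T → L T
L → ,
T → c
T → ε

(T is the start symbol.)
{ ',' }

PREDICT(T → L T) = (FIRST(RHS) \ {ε}) ∪ (FOLLOW(T) if ε ∈ FIRST(RHS), i.e. RHS ⇒* ε)
FIRST(L) = { ',' }
FIRST(L T) = { ',' }
ε ∉ FIRST(L T), so FOLLOW(T) is not added.
PREDICT(T → L T) = { ',' }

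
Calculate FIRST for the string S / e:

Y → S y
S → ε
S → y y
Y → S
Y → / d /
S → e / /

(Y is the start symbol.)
FIRST sets of the non-terminals involved (from the grammar, by fixed-point iteration):
  FIRST(S) = { 'e', 'y', ε }

To compute FIRST(S / e), process the symbols left to right:
Symbol S is a non-terminal. Add FIRST(S) \ {ε} = { 'e', 'y' }
S is nullable (ε ∈ FIRST(S)), continue to the next symbol.
Symbol / is a terminal. Add '/' and stop.
FIRST(S / e) = { '/', 'e', 'y' }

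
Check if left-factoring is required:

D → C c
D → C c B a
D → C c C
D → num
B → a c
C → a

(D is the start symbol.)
Left-factoring is needed when two productions for the same non-terminal
share a common prefix on the right-hand side.

Productions for D:
  D → C c
  D → C c B a
  D → C c C
  D → num

Found common prefix 'C c' in productions for D

Answer: Yes, D has productions with common prefix 'C c'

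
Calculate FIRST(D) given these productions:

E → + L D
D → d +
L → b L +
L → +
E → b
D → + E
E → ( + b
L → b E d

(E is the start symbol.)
To compute FIRST(D), examine every production with D on the left-hand side, reading each right-hand side left to right until a non-nullable symbol is reached.

From D → d +:
  - d is a terminal: add 'd' and stop
From D → + E:
  - '+' is a terminal: add '+' and stop

Collecting: FIRST(D) = { '+', 'd' }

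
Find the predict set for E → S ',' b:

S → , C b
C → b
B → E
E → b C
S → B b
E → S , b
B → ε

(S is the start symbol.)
PREDICT(E → S ',' b) = (FIRST(RHS) \ {ε}) ∪ (FOLLOW(E) if ε ∈ FIRST(RHS), i.e. RHS ⇒* ε)
FIRST(S) = { ',', 'b' }
FIRST(S ',' b) = { ',', 'b' }
ε ∉ FIRST(S ',' b), so FOLLOW(E) is not added.
PREDICT(E → S ',' b) = { ',', 'b' }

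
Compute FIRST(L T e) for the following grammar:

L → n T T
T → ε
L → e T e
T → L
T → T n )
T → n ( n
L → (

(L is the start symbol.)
FIRST sets of the non-terminals involved (from the grammar, by fixed-point iteration):
  FIRST(L) = { '(', 'e', 'n' }

To compute FIRST(L T e), process the symbols left to right:
Symbol L is a non-terminal. Add FIRST(L) \ {ε} = { '(', 'e', 'n' }
L is not nullable (ε ∉ FIRST(L)), so stop here.
FIRST(L T e) = { '(', 'e', 'n' }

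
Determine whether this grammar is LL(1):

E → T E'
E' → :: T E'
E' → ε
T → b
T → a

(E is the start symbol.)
Yes, the grammar is LL(1).

Relevant sets:
  FOLLOW(E') = { $ }

For E':
  PREDICT(E' → :: T E') = { '::' }
  PREDICT(E' → ε) = { $ }
For T:
  PREDICT(T → b) = { 'b' }
  PREDICT(T → a) = { 'a' }
E has a single production, so nothing to check there.

All predict sets are disjoint. The grammar IS LL(1).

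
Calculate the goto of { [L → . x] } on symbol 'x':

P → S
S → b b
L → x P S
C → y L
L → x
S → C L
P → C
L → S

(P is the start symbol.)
{ [L → x .] }

GOTO(I, 'x') = CLOSURE({ [A → αX.β] : [A → α.Xβ] ∈ I, X = 'x' })

Items with dot before 'x', with the dot advanced:
  [L → . x] → [L → x .]
Closure adds nothing (no advanced item has the dot before a non-terminal).

GOTO = { [L → x .] }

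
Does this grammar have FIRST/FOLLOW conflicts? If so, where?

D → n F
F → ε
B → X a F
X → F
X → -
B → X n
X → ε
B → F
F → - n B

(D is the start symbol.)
Yes. B → X a F with FOLLOW(B) on { 'a' }; B → X n with FOLLOW(B) on { 'n' }

Nullable non-terminals: B, F, X.
FIRST sets used below: FIRST(X) = { '-', ε }, FIRST(F) = { '-', ε }

B: nullable alternative(s) B → F; FOLLOW(B) = { $, 'a', 'n' }
  B → X a F: FIRST \ {ε} = { '-', 'a' } — overlaps FOLLOW(B) on { 'a' }: CONFLICT
  B → X n: FIRST \ {ε} = { '-', 'n' } — overlaps FOLLOW(B) on { 'n' }: CONFLICT
  B → F: FIRST \ {ε} = { '-' } — this is the only nullable alternative, skip

F: nullable alternative(s) F → ε; FOLLOW(F) = { $, 'a', 'n' }
  F → ε: FIRST \ {ε} = { } — this is the only nullable alternative, skip
  F → - n B: FIRST \ {ε} = { '-' } — disjoint from FOLLOW(F)

X: nullable alternative(s) X → F, X → ε; FOLLOW(X) = { 'a', 'n' }
  X → F: FIRST \ {ε} = { '-' } — disjoint from FOLLOW(X)
  X → -: FIRST \ {ε} = { '-' } — disjoint from FOLLOW(X)
  X → ε: FIRST \ {ε} = { } — disjoint from FOLLOW(X)

D has no nullable alternative, so no FIRST/FOLLOW check is needed there.

So the grammar has 2 FIRST/FOLLOW conflicts (marked CONFLICT above).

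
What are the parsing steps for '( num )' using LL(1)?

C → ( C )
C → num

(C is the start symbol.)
LL(1) parsing maintains a stack (initially the start symbol over $) and the input. At each step: if the stack top is a terminal, match it against the current input token; if it is a non-terminal N, replace it with the RHS of M[N, lookahead] (the unique production whose predict set contains the lookahead).

Stack is shown with the top on the left.

Stack    Input      Action
--------------------------
C $      ( num ) $  output C → ( C )
( C ) $  ( num ) $  match '('
C ) $    num ) $    output C → num
num ) $  num ) $    match 'num'
) $      ) $        match ')'
$        $          accept

The string is accepted.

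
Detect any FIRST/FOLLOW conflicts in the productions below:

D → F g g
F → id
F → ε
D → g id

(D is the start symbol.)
A FIRST/FOLLOW conflict occurs when a non-terminal N has a nullable alternative N → β (β ⇒* ε) and another alternative N → α with FIRST(α) ∩ FOLLOW(N) ≠ ∅: on such a lookahead the parser cannot decide between expanding α and letting N vanish via β.

Nullable non-terminals: F.

F: nullable alternative(s) F → ε; FOLLOW(F) = { 'g' }
  F → id: FIRST \ {ε} = { 'id' } — disjoint from FOLLOW(F)
  F → ε: FIRST \ {ε} = { } — this is the only nullable alternative, skip

D has no nullable alternative, so no FIRST/FOLLOW check is needed there.

No FIRST/FOLLOW conflicts found.

Answer: No FIRST/FOLLOW conflicts.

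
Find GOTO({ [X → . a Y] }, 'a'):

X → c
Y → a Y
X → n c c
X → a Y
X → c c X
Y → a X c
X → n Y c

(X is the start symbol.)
GOTO(I, 'a') = CLOSURE({ [A → αX.β] : [A → α.Xβ] ∈ I, X = 'a' })

Items with dot before 'a', with the dot advanced:
  [X → . a Y] → [X → a . Y]
Closure of the advanced items:
  [X → a . Y] has the dot before Y: add [Y → . a Y], [Y → . a X c]

GOTO = { [X → a . Y], [Y → . a X c], [Y → . a Y] }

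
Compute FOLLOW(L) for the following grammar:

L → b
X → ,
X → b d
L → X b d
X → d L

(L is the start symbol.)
{ $, 'b' }

To compute FOLLOW(L), find every occurrence of L on a right-hand side N → α L β: add FIRST(β) \ {ε}, and if β is empty or nullable also add FOLLOW(N). Iterate to a fixed point.

L is the start symbol, so $ ∈ FOLLOW(L).
In X → d L: L is at the end, add FOLLOW(X)

The FOLLOW sets referred to above (computed the same way, to a fixed point):
  FOLLOW(X) = { 'b' }

Taking the union: FOLLOW(L) = { $, 'b' }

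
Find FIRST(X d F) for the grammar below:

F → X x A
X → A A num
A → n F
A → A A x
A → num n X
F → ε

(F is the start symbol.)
FIRST sets of the non-terminals involved (from the grammar, by fixed-point iteration):
  FIRST(X) = { 'n', 'num' }

To compute FIRST(X d F), process the symbols left to right:
Symbol X is a non-terminal. Add FIRST(X) \ {ε} = { 'n', 'num' }
X is not nullable (ε ∉ FIRST(X)), so stop here.
FIRST(X d F) = { 'n', 'num' }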